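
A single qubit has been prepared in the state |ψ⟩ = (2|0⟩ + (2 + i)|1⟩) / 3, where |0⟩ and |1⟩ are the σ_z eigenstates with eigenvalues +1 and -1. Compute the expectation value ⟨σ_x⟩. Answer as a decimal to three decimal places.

⟨σ_x⟩ = 2 Re(a* b)/(|a|²+|b|²) with a = 2, b = (2 + i).
a* b = (4 + 2i), so ⟨σ_x⟩ = 8/9.

0.889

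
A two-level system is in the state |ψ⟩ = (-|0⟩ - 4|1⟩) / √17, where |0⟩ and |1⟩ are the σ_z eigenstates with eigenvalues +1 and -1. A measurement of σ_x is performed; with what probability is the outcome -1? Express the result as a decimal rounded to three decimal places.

|-x⟩ = (|0⟩ - |1⟩)/√2, so ⟨-x|ψ⟩ = (3) / (√2·√17).
P = |3|² / 34 = 9/34.

0.265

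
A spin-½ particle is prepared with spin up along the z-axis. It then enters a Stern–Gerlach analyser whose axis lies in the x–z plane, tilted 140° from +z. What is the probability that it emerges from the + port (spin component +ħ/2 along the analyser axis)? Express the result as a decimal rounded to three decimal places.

0.117

For spin-½, the probability of finding spin-up along an axis at angle θ to the initial spin direction is cos²(θ/2); spin-down is sin²(θ/2).
θ = 140°, so P = cos²(70°) ≈ 0.117.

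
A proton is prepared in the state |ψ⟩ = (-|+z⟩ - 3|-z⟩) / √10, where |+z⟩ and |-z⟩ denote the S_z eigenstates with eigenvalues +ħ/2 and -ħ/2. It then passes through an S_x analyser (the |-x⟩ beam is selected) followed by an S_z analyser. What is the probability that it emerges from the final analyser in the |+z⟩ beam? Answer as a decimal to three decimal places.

0.100

First analyser (S_x): P(|-x⟩) = |⟨-x|ψ⟩|² = 4/20.
After stage 1 the state is |-x⟩; P(|+z⟩) = |⟨+z|-x⟩|² = 1/2.
Joint probability = 4/20 × 1/2 = 0.100.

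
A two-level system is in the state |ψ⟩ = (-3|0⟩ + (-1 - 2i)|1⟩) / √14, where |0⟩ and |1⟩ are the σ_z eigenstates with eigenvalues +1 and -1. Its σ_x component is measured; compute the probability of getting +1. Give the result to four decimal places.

|+x⟩ = (|0⟩ + |1⟩)/√2, so ⟨+x|ψ⟩ = (-4 - 2i) / (√2·√14).
P = |-4 - 2i|² / 28 = 20/28.

0.7143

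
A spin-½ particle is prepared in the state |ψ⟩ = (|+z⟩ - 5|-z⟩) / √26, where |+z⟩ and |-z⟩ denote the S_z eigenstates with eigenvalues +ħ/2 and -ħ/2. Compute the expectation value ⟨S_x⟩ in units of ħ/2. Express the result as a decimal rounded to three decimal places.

⟨σ_x⟩ = 2 Re(a* b)/(|a|²+|b|²) with a = 1, b = -5.
a* b = -5, so ⟨σ_x⟩ = -10/26.
⟨S_x⟩ = (ħ/2)·⟨σ_x⟩.

-0.385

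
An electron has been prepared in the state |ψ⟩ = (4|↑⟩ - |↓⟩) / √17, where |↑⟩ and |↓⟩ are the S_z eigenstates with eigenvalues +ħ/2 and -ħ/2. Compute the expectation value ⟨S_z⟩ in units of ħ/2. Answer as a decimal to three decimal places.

0.882

⟨σ_z⟩ = |a|² - |b|² divided by |a|²+|b|², with a, b the |↑⟩, |↓⟩ amplitudes.
= (16 - 1)/17 = 15/17.
⟨S_z⟩ = (ħ/2)·⟨σ_z⟩.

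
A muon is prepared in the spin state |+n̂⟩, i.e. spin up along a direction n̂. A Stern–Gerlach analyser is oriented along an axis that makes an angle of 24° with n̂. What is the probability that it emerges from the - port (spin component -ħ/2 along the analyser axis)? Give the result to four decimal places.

For spin-½, the probability of finding spin-up along an axis at angle θ to the initial spin direction is cos²(θ/2); spin-down is sin²(θ/2).
θ = 24°, so P = sin²(12°) ≈ 0.0432.

0.0432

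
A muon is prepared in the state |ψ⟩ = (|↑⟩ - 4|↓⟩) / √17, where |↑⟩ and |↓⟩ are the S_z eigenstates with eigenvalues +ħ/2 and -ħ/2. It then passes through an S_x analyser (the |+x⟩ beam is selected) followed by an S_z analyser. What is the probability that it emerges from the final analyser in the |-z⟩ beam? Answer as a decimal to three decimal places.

0.132

First analyser (S_x): P(|+x⟩) = |⟨+x|ψ⟩|² = 9/34.
After stage 1 the state is |+x⟩; P(|-z⟩) = |⟨-z|+x⟩|² = 1/2.
Joint probability = 9/34 × 1/2 = 0.132.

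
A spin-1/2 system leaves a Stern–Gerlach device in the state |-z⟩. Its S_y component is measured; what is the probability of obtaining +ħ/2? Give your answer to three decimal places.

In the S_z basis, |-z⟩ = |-z⟩ and |+y⟩ = (|+z⟩ + i|-z⟩)/√2.
|⟨+y|-z⟩|² = 1/2.

0.500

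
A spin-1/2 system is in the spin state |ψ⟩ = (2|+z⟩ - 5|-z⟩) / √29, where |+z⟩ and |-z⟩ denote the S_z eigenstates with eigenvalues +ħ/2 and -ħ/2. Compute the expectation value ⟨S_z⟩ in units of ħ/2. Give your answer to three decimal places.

⟨σ_z⟩ = |a|² - |b|² divided by |a|²+|b|², with a, b the |+z⟩, |-z⟩ amplitudes.
= (4 - 25)/29 = -21/29.
⟨S_z⟩ = (ħ/2)·⟨σ_z⟩.

-0.724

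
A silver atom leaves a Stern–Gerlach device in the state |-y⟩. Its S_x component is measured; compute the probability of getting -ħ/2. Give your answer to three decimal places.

0.500

In the S_z basis, |-y⟩ = (|+z⟩ - i|-z⟩)/√2 and |-x⟩ = (|+z⟩ - |-z⟩)/√2.
|⟨-x|-y⟩|² = 1/2.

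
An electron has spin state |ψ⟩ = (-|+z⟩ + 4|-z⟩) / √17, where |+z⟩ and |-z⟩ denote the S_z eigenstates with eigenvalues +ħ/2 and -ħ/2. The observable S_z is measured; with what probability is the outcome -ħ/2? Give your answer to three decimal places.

0.941

The -ħ/2 outcome corresponds to |-z⟩. Its amplitude in |ψ⟩ is 4/√17.
P = |4|² / 17 = 16/17.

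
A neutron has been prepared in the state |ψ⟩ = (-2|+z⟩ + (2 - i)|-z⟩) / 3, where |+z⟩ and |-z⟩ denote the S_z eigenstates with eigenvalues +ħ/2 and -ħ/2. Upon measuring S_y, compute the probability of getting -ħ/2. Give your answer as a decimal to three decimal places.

0.278

|-y⟩ = (|+z⟩ - i|-z⟩)/√2, so ⟨-y|ψ⟩ = (-1 + 2i) / (√2·3).
P = |-1 + 2i|² / 18 = 5/18.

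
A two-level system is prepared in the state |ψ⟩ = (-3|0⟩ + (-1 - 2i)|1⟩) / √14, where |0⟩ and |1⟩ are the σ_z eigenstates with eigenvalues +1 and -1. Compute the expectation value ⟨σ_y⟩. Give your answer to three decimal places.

0.857

⟨σ_y⟩ = 2 Im(a* b)/(|a|²+|b|²) with a = -3, b = (-1 - 2i).
a* b = (3 + 6i), so ⟨σ_y⟩ = 12/14.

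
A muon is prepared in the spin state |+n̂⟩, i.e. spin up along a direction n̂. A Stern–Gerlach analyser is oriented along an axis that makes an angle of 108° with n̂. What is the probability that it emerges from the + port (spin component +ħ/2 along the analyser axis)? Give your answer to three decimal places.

For spin-½, the probability of finding spin-up along an axis at angle θ to the initial spin direction is cos²(θ/2); spin-down is sin²(θ/2).
θ = 108°, so P = cos²(54°) ≈ 0.345.

0.345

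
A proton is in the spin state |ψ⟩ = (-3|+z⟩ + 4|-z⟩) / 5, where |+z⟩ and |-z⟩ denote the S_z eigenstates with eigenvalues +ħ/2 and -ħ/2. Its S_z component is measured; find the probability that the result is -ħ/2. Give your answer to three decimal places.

0.640

The -ħ/2 outcome corresponds to |-z⟩. Its amplitude in |ψ⟩ is 4/5.
P = |4|² / 25 = 16/25.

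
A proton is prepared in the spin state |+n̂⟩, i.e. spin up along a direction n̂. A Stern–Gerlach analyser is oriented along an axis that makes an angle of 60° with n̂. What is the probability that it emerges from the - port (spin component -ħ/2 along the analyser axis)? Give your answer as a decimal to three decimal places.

0.250

For spin-½, the probability of finding spin-up along an axis at angle θ to the initial spin direction is cos²(θ/2); spin-down is sin²(θ/2).
θ = 60°, so P = sin²(30°) ≈ 0.250.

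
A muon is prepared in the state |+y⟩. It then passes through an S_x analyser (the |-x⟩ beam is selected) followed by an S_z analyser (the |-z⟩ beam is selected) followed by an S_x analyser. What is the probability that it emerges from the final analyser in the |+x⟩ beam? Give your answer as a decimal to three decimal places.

First analyser (S_x): from |+y⟩, P(|-x⟩) = 1/2.
After stage 1 the state is |-x⟩; P(|-z⟩) = |⟨-z|-x⟩|² = 1/2.
After stage 2 the state is |-z⟩; P(|+x⟩) = |⟨+x|-z⟩|² = 1/2.
Joint probability = 1/2 × 1/2 × 1/2 = 0.125.

0.125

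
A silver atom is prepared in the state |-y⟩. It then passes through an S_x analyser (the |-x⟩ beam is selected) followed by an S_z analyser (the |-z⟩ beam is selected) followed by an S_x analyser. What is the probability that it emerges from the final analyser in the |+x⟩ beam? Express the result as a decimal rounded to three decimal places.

First analyser (S_x): from |-y⟩, P(|-x⟩) = 1/2.
After stage 1 the state is |-x⟩; P(|-z⟩) = |⟨-z|-x⟩|² = 1/2.
After stage 2 the state is |-z⟩; P(|+x⟩) = |⟨+x|-z⟩|² = 1/2.
Joint probability = 1/2 × 1/2 × 1/2 = 0.125.

0.125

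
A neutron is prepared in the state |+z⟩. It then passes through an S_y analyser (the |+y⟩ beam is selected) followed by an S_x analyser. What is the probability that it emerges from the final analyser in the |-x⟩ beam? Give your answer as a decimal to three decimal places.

0.250

First analyser (S_y): from |+z⟩, P(|+y⟩) = 1/2.
After stage 1 the state is |+y⟩; P(|-x⟩) = |⟨-x|+y⟩|² = 1/2.
Joint probability = 1/2 × 1/2 = 0.250.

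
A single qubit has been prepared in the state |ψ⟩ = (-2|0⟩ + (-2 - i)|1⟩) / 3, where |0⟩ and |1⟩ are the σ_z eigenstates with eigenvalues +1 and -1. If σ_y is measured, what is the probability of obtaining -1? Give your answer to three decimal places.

0.278

|-y⟩ = (|0⟩ - i|1⟩)/√2, so ⟨-y|ψ⟩ = (-1 - 2i) / (√2·3).
P = |-1 - 2i|² / 18 = 5/18.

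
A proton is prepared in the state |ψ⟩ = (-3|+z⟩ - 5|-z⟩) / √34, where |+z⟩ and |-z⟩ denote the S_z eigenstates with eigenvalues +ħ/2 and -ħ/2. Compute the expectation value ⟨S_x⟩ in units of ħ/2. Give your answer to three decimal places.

0.882

⟨σ_x⟩ = 2 Re(a* b)/(|a|²+|b|²) with a = -3, b = -5.
a* b = 15, so ⟨σ_x⟩ = 30/34.
⟨S_x⟩ = (ħ/2)·⟨σ_x⟩.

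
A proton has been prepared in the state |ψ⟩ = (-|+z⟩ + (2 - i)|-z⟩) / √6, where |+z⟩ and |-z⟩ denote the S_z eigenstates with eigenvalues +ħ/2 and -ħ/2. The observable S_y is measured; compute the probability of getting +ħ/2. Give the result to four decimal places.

0.6667

|+y⟩ = (|+z⟩ + i|-z⟩)/√2, so ⟨+y|ψ⟩ = (-2 - 2i) / (√2·√6).
P = |-2 - 2i|² / 12 = 8/12.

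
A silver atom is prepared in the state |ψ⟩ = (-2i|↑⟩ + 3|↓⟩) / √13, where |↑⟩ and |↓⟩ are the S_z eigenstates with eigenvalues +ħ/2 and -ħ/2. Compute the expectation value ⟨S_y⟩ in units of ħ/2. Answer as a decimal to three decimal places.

0.923

⟨σ_y⟩ = 2 Im(a* b)/(|a|²+|b|²) with a = -2i, b = 3.
a* b = 6i, so ⟨σ_y⟩ = 12/13.
⟨S_y⟩ = (ħ/2)·⟨σ_y⟩.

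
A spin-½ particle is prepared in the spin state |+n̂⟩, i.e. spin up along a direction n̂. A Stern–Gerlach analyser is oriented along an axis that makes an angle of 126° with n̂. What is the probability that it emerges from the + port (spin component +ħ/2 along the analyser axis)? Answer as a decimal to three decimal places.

For spin-½, the probability of finding spin-up along an axis at angle θ to the initial spin direction is cos²(θ/2); spin-down is sin²(θ/2).
θ = 126°, so P = cos²(63°) ≈ 0.206.

0.206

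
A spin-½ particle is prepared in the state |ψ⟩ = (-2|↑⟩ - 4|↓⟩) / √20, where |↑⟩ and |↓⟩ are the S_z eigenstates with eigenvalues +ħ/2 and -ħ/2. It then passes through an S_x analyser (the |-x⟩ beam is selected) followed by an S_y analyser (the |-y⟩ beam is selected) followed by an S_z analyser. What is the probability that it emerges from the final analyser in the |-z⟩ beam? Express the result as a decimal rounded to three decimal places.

First analyser (S_x): P(|-x⟩) = |⟨-x|ψ⟩|² = 4/40.
After stage 1 the state is |-x⟩; P(|-y⟩) = |⟨-y|-x⟩|² = 1/2.
After stage 2 the state is |-y⟩; P(|-z⟩) = |⟨-z|-y⟩|² = 1/2.
Joint probability = 4/40 × 1/2 × 1/2 = 0.025.

0.025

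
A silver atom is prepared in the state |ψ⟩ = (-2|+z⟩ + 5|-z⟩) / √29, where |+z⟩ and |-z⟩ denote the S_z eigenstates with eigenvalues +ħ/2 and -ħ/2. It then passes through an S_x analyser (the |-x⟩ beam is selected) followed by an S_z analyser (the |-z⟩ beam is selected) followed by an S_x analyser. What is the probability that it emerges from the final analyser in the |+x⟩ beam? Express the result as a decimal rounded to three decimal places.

0.211

First analyser (S_x): P(|-x⟩) = |⟨-x|ψ⟩|² = 49/58.
After stage 1 the state is |-x⟩; P(|-z⟩) = |⟨-z|-x⟩|² = 1/2.
After stage 2 the state is |-z⟩; P(|+x⟩) = |⟨+x|-z⟩|² = 1/2.
Joint probability = 49/58 × 1/2 × 1/2 = 0.211.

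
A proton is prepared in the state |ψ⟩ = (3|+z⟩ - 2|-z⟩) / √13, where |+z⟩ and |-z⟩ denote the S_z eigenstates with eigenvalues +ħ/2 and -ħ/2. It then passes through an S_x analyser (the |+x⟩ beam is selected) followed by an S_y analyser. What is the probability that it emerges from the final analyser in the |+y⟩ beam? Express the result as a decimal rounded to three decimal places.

0.019

First analyser (S_x): P(|+x⟩) = |⟨+x|ψ⟩|² = 1/26.
After stage 1 the state is |+x⟩; P(|+y⟩) = |⟨+y|+x⟩|² = 1/2.
Joint probability = 1/26 × 1/2 = 0.019.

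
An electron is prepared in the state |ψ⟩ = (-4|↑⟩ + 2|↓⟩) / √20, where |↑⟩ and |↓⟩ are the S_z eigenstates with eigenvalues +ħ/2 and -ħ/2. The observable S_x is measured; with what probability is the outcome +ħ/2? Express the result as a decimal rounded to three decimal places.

0.100

|+x⟩ = (|↑⟩ + |↓⟩)/√2, so ⟨+x|ψ⟩ = (-2) / (√2·√20).
P = |-2|² / 40 = 4/40.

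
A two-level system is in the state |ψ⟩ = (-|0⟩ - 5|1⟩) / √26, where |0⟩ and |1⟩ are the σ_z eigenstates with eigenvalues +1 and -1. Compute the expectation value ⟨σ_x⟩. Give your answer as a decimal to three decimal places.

⟨σ_x⟩ = 2 Re(a* b)/(|a|²+|b|²) with a = -1, b = -5.
a* b = 5, so ⟨σ_x⟩ = 10/26.

0.385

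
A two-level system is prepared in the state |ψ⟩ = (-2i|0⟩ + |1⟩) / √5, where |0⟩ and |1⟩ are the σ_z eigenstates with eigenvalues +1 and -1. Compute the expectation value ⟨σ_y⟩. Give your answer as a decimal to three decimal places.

0.800

⟨σ_y⟩ = 2 Im(a* b)/(|a|²+|b|²) with a = -2i, b = 1.
a* b = 2i, so ⟨σ_y⟩ = 4/5.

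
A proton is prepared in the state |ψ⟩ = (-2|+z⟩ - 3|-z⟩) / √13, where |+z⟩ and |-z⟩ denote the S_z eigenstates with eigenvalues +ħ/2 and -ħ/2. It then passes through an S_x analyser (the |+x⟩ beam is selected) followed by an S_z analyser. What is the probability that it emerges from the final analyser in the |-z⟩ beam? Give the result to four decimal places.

First analyser (S_x): P(|+x⟩) = |⟨+x|ψ⟩|² = 25/26.
After stage 1 the state is |+x⟩; P(|-z⟩) = |⟨-z|+x⟩|² = 1/2.
Joint probability = 25/26 × 1/2 = 0.4808.

0.4808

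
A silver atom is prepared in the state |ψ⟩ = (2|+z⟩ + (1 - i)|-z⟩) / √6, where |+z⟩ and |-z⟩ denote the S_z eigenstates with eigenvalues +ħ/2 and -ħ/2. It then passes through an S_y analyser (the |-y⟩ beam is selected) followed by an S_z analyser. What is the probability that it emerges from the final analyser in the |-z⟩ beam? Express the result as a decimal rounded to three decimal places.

0.417

First analyser (S_y): P(|-y⟩) = |⟨-y|ψ⟩|² = 10/12.
After stage 1 the state is |-y⟩; P(|-z⟩) = |⟨-z|-y⟩|² = 1/2.
Joint probability = 10/12 × 1/2 = 0.417.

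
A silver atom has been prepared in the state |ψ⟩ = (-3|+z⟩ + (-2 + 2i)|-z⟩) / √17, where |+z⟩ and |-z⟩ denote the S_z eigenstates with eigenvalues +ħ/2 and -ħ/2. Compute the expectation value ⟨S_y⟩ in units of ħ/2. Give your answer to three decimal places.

-0.706

⟨σ_y⟩ = 2 Im(a* b)/(|a|²+|b|²) with a = -3, b = (-2 + 2i).
a* b = (6 - 6i), so ⟨σ_y⟩ = -12/17.
⟨S_y⟩ = (ħ/2)·⟨σ_y⟩.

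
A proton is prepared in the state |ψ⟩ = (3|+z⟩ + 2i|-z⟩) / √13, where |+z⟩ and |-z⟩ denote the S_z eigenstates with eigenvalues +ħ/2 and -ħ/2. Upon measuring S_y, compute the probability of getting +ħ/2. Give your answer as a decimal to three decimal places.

0.962

|+y⟩ = (|+z⟩ + i|-z⟩)/√2, so ⟨+y|ψ⟩ = (5) / (√2·√13).
P = |5|² / 26 = 25/26.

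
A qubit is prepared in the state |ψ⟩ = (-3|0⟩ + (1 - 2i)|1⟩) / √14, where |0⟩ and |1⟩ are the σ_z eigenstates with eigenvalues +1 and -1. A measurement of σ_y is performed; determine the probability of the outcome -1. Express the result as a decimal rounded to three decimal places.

0.071

|-y⟩ = (|0⟩ - i|1⟩)/√2, so ⟨-y|ψ⟩ = (-1 + i) / (√2·√14).
P = |-1 + i|² / 28 = 2/28.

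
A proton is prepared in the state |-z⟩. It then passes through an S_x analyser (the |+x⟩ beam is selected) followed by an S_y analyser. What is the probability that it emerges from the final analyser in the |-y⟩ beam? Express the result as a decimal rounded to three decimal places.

First analyser (S_x): from |-z⟩, P(|+x⟩) = 1/2.
After stage 1 the state is |+x⟩; P(|-y⟩) = |⟨-y|+x⟩|² = 1/2.
Joint probability = 1/2 × 1/2 = 0.250.

0.250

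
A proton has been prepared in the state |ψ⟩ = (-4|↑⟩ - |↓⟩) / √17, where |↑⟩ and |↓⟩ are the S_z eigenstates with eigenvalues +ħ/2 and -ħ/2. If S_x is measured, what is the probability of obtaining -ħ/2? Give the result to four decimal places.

|-x⟩ = (|↑⟩ - |↓⟩)/√2, so ⟨-x|ψ⟩ = (-3) / (√2·√17).
P = |-3|² / 34 = 9/34.

0.2647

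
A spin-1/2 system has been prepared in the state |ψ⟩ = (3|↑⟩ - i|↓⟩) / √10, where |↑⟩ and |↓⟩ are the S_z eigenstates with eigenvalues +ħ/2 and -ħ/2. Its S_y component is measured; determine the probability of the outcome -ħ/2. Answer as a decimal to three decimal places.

0.800

|-y⟩ = (|↑⟩ - i|↓⟩)/√2, so ⟨-y|ψ⟩ = (4) / (√2·√10).
P = |4|² / 20 = 16/20.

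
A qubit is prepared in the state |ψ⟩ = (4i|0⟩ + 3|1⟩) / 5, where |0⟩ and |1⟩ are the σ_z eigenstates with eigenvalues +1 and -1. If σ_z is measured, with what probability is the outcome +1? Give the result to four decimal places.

The +1 outcome corresponds to |0⟩. Its amplitude in |ψ⟩ is 4i/5.
P = |4i|² / 25 = 16/25.

0.6400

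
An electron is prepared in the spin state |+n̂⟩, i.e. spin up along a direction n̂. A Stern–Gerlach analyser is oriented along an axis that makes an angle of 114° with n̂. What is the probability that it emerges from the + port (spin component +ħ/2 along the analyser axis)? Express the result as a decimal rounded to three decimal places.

0.297

For spin-½, the probability of finding spin-up along an axis at angle θ to the initial spin direction is cos²(θ/2); spin-down is sin²(θ/2).
θ = 114°, so P = cos²(57°) ≈ 0.297.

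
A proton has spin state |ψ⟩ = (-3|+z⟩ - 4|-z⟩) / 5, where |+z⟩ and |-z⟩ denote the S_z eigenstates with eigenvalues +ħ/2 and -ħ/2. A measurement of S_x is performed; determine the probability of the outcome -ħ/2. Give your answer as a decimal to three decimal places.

0.020

|-x⟩ = (|+z⟩ - |-z⟩)/√2, so ⟨-x|ψ⟩ = (1) / (√2·5).
P = |1|² / 50 = 1/50.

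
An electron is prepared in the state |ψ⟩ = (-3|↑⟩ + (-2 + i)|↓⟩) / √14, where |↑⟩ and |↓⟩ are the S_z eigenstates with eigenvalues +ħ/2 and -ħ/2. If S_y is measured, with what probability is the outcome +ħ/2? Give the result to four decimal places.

|+y⟩ = (|↑⟩ + i|↓⟩)/√2, so ⟨+y|ψ⟩ = (-2 + 2i) / (√2·√14).
P = |-2 + 2i|² / 28 = 8/28.

0.2857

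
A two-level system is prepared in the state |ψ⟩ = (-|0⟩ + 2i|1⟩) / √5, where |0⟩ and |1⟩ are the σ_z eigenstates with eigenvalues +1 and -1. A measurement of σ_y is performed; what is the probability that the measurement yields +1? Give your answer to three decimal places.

0.100

|+y⟩ = (|0⟩ + i|1⟩)/√2, so ⟨+y|ψ⟩ = (1) / (√2·√5).
P = |1|² / 10 = 1/10.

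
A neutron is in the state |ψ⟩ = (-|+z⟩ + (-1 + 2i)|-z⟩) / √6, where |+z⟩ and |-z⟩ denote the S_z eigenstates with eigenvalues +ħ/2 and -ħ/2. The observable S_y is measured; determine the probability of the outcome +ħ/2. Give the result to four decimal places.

0.1667

|+y⟩ = (|+z⟩ + i|-z⟩)/√2, so ⟨+y|ψ⟩ = (1 + i) / (√2·√6).
P = |1 + i|² / 12 = 2/12.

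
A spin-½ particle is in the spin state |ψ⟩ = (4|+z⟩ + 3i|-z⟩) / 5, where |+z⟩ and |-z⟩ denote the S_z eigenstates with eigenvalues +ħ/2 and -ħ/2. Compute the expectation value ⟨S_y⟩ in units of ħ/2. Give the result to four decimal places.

⟨σ_y⟩ = 2 Im(a* b)/(|a|²+|b|²) with a = 4, b = 3i.
a* b = 12i, so ⟨σ_y⟩ = 24/25.
⟨S_y⟩ = (ħ/2)·⟨σ_y⟩.

0.9600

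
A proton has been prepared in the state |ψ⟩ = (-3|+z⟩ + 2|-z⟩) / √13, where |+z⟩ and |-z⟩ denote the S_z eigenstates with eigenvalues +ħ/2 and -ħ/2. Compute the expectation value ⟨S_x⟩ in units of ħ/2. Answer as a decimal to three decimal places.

-0.923

⟨σ_x⟩ = 2 Re(a* b)/(|a|²+|b|²) with a = -3, b = 2.
a* b = -6, so ⟨σ_x⟩ = -12/13.
⟨S_x⟩ = (ħ/2)·⟨σ_x⟩.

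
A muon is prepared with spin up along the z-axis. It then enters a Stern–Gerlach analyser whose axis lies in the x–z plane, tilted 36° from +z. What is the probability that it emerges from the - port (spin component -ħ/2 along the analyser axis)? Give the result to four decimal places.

0.0955

For spin-½, the probability of finding spin-up along an axis at angle θ to the initial spin direction is cos²(θ/2); spin-down is sin²(θ/2).
θ = 36°, so P = sin²(18°) ≈ 0.0955.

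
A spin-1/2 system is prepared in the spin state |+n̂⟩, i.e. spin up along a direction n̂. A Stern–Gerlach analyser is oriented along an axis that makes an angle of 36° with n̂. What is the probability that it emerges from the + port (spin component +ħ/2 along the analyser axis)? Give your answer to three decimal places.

For spin-½, the probability of finding spin-up along an axis at angle θ to the initial spin direction is cos²(θ/2); spin-down is sin²(θ/2).
θ = 36°, so P = cos²(18°) ≈ 0.905.

0.905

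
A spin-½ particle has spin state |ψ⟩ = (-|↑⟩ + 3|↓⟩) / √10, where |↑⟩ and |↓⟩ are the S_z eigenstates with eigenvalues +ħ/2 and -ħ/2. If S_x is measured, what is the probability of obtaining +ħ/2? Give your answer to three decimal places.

0.200

|+x⟩ = (|↑⟩ + |↓⟩)/√2, so ⟨+x|ψ⟩ = (2) / (√2·√10).
P = |2|² / 20 = 4/20.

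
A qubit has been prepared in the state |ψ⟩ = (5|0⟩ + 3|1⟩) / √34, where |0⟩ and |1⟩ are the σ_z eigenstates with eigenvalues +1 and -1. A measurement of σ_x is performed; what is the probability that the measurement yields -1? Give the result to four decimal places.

0.0588

|-x⟩ = (|0⟩ - |1⟩)/√2, so ⟨-x|ψ⟩ = (2) / (√2·√34).
P = |2|² / 68 = 4/68.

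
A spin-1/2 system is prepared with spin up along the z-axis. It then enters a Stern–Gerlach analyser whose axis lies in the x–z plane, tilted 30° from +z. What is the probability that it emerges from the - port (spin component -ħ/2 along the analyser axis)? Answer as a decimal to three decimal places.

0.067

For spin-½, the probability of finding spin-up along an axis at angle θ to the initial spin direction is cos²(θ/2); spin-down is sin²(θ/2).
θ = 30°, so P = sin²(15°) ≈ 0.067.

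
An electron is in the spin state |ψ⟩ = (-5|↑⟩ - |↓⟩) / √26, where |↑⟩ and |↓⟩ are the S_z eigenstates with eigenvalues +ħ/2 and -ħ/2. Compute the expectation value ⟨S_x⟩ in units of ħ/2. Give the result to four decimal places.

⟨σ_x⟩ = 2 Re(a* b)/(|a|²+|b|²) with a = -5, b = -1.
a* b = 5, so ⟨σ_x⟩ = 10/26.
⟨S_x⟩ = (ħ/2)·⟨σ_x⟩.

0.3846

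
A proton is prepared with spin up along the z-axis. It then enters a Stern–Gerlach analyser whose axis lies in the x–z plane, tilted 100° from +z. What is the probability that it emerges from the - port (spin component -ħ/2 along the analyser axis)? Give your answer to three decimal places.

For spin-½, the probability of finding spin-up along an axis at angle θ to the initial spin direction is cos²(θ/2); spin-down is sin²(θ/2).
θ = 100°, so P = sin²(50°) ≈ 0.587.

0.587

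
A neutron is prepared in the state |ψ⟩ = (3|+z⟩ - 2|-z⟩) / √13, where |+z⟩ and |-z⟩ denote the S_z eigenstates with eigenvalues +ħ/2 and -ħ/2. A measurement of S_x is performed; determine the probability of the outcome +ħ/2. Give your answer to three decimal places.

0.038

|+x⟩ = (|+z⟩ + |-z⟩)/√2, so ⟨+x|ψ⟩ = (1) / (√2·√13).
P = |1|² / 26 = 1/26.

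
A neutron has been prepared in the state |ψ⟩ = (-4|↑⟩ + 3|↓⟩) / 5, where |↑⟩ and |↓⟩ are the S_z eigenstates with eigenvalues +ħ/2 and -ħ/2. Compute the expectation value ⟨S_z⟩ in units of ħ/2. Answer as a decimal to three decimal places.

0.280

⟨σ_z⟩ = |a|² - |b|² divided by |a|²+|b|², with a, b the |↑⟩, |↓⟩ amplitudes.
= (16 - 9)/25 = 7/25.
⟨S_z⟩ = (ħ/2)·⟨σ_z⟩.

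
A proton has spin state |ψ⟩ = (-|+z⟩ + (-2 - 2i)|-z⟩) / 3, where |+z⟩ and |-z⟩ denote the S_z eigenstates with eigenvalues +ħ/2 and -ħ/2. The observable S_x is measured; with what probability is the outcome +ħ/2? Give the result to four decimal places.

|+x⟩ = (|+z⟩ + |-z⟩)/√2, so ⟨+x|ψ⟩ = (-3 - 2i) / (√2·3).
P = |-3 - 2i|² / 18 = 13/18.

0.7222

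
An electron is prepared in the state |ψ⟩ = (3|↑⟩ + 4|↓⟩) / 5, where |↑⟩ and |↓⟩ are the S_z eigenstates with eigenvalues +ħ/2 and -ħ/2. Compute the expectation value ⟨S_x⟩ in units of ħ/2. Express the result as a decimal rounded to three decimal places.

⟨σ_x⟩ = 2 Re(a* b)/(|a|²+|b|²) with a = 3, b = 4.
a* b = 12, so ⟨σ_x⟩ = 24/25.
⟨S_x⟩ = (ħ/2)·⟨σ_x⟩.

0.960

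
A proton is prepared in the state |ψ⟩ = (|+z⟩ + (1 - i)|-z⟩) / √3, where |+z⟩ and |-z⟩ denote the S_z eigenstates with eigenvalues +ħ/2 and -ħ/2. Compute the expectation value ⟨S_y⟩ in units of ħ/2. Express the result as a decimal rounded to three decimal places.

⟨σ_y⟩ = 2 Im(a* b)/(|a|²+|b|²) with a = 1, b = (1 - i).
a* b = (1 - i), so ⟨σ_y⟩ = -2/3.
⟨S_y⟩ = (ħ/2)·⟨σ_y⟩.

-0.667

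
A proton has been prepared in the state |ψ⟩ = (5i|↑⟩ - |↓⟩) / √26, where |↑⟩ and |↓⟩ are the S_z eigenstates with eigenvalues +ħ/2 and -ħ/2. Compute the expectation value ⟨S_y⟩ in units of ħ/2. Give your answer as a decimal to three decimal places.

⟨σ_y⟩ = 2 Im(a* b)/(|a|²+|b|²) with a = 5i, b = -1.
a* b = 5i, so ⟨σ_y⟩ = 10/26.
⟨S_y⟩ = (ħ/2)·⟨σ_y⟩.

0.385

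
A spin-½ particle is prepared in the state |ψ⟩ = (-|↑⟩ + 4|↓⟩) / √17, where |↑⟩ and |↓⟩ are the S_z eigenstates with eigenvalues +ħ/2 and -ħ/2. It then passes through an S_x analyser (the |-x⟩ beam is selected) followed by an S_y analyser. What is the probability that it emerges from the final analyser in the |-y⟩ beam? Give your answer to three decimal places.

First analyser (S_x): P(|-x⟩) = |⟨-x|ψ⟩|² = 25/34.
After stage 1 the state is |-x⟩; P(|-y⟩) = |⟨-y|-x⟩|² = 1/2.
Joint probability = 25/34 × 1/2 = 0.368.

0.368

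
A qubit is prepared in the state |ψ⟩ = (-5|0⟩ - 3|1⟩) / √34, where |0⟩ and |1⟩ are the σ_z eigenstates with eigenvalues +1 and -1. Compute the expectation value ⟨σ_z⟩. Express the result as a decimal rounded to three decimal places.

0.471

⟨σ_z⟩ = |a|² - |b|² divided by |a|²+|b|², with a, b the |0⟩, |1⟩ amplitudes.
= (25 - 9)/34 = 16/34.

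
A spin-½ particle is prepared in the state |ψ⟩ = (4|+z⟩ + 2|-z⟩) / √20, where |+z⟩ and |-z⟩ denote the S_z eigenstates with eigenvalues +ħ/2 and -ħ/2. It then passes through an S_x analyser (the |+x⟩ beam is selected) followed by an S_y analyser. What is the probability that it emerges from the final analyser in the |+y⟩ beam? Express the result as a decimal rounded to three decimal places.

0.450

First analyser (S_x): P(|+x⟩) = |⟨+x|ψ⟩|² = 36/40.
After stage 1 the state is |+x⟩; P(|+y⟩) = |⟨+y|+x⟩|² = 1/2.
Joint probability = 36/40 × 1/2 = 0.450.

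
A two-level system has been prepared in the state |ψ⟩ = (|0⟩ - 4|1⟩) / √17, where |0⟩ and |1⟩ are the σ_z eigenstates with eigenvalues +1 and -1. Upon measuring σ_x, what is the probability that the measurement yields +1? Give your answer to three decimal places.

|+x⟩ = (|0⟩ + |1⟩)/√2, so ⟨+x|ψ⟩ = (-3) / (√2·√17).
P = |-3|² / 34 = 9/34.

0.265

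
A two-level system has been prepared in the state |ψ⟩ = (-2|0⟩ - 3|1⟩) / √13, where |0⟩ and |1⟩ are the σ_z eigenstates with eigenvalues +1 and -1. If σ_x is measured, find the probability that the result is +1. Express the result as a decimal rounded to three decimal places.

|+x⟩ = (|0⟩ + |1⟩)/√2, so ⟨+x|ψ⟩ = (-5) / (√2·√13).
P = |-5|² / 26 = 25/26.

0.962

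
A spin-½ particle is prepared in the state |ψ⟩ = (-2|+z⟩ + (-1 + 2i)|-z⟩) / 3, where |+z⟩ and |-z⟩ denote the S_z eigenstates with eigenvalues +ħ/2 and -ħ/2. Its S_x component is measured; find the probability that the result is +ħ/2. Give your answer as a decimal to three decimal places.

|+x⟩ = (|+z⟩ + |-z⟩)/√2, so ⟨+x|ψ⟩ = (-3 + 2i) / (√2·3).
P = |-3 + 2i|² / 18 = 13/18.

0.722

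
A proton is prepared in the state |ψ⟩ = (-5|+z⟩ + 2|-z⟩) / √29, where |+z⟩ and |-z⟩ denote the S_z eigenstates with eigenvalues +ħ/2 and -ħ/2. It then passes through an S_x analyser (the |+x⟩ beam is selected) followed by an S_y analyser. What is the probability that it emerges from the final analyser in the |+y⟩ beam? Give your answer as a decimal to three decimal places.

First analyser (S_x): P(|+x⟩) = |⟨+x|ψ⟩|² = 9/58.
After stage 1 the state is |+x⟩; P(|+y⟩) = |⟨+y|+x⟩|² = 1/2.
Joint probability = 9/58 × 1/2 = 0.078.

0.078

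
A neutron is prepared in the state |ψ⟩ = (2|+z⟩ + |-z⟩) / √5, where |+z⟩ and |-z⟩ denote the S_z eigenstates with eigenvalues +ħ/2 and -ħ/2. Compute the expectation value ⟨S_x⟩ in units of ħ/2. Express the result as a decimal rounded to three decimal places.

0.800

⟨σ_x⟩ = 2 Re(a* b)/(|a|²+|b|²) with a = 2, b = 1.
a* b = 2, so ⟨σ_x⟩ = 4/5.
⟨S_x⟩ = (ħ/2)·⟨σ_x⟩.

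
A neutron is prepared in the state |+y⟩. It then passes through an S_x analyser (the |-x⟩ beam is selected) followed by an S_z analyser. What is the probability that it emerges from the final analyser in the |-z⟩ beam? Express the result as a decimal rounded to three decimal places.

0.250

First analyser (S_x): from |+y⟩, P(|-x⟩) = 1/2.
After stage 1 the state is |-x⟩; P(|-z⟩) = |⟨-z|-x⟩|² = 1/2.
Joint probability = 1/2 × 1/2 = 0.250.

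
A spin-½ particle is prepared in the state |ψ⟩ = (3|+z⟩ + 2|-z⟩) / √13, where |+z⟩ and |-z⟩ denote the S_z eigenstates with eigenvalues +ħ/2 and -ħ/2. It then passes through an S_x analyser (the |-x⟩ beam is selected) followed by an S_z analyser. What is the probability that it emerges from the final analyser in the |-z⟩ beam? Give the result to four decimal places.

0.0192

First analyser (S_x): P(|-x⟩) = |⟨-x|ψ⟩|² = 1/26.
After stage 1 the state is |-x⟩; P(|-z⟩) = |⟨-z|-x⟩|² = 1/2.
Joint probability = 1/26 × 1/2 = 0.0192.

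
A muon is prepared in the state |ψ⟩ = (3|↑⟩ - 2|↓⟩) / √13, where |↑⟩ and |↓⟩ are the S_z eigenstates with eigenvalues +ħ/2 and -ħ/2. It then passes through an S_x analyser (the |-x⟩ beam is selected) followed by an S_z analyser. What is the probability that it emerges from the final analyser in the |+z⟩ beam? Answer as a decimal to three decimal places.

First analyser (S_x): P(|-x⟩) = |⟨-x|ψ⟩|² = 25/26.
After stage 1 the state is |-x⟩; P(|+z⟩) = |⟨+z|-x⟩|² = 1/2.
Joint probability = 25/26 × 1/2 = 0.481.

0.481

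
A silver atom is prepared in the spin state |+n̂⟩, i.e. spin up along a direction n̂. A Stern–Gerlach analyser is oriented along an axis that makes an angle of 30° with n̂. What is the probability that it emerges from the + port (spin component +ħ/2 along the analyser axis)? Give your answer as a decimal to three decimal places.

For spin-½, the probability of finding spin-up along an axis at angle θ to the initial spin direction is cos²(θ/2); spin-down is sin²(θ/2).
θ = 30°, so P = cos²(15°) ≈ 0.933.

0.933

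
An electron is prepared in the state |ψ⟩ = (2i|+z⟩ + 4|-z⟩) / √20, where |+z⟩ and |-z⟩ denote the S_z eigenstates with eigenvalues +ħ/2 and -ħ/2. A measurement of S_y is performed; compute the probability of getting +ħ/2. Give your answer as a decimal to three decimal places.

0.100

|+y⟩ = (|+z⟩ + i|-z⟩)/√2, so ⟨+y|ψ⟩ = (-2i) / (√2·√20).
P = |-2i|² / 40 = 4/40.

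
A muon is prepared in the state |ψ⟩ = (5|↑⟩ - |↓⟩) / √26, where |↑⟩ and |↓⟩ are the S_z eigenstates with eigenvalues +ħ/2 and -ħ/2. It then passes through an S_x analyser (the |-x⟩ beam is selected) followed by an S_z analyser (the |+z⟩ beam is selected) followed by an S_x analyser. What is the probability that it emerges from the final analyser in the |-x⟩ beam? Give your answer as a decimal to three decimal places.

First analyser (S_x): P(|-x⟩) = |⟨-x|ψ⟩|² = 36/52.
After stage 1 the state is |-x⟩; P(|+z⟩) = |⟨+z|-x⟩|² = 1/2.
After stage 2 the state is |+z⟩; P(|-x⟩) = |⟨-x|+z⟩|² = 1/2.
Joint probability = 36/52 × 1/2 × 1/2 = 0.173.

0.173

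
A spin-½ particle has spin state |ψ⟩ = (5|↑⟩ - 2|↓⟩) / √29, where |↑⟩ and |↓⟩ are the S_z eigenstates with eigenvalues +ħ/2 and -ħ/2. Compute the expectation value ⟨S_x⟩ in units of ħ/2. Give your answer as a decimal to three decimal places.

-0.690

⟨σ_x⟩ = 2 Re(a* b)/(|a|²+|b|²) with a = 5, b = -2.
a* b = -10, so ⟨σ_x⟩ = -20/29.
⟨S_x⟩ = (ħ/2)·⟨σ_x⟩.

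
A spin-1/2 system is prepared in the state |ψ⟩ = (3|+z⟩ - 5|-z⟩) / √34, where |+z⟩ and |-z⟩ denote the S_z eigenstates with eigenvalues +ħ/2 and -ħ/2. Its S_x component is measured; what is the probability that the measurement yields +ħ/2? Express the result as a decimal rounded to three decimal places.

0.059

|+x⟩ = (|+z⟩ + |-z⟩)/√2, so ⟨+x|ψ⟩ = (-2) / (√2·√34).
P = |-2|² / 68 = 4/68.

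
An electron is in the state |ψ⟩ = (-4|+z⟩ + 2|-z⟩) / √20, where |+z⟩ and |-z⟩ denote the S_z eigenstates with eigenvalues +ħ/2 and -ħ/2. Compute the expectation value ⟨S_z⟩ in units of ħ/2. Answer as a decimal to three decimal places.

⟨σ_z⟩ = |a|² - |b|² divided by |a|²+|b|², with a, b the |+z⟩, |-z⟩ amplitudes.
= (16 - 4)/20 = 12/20.
⟨S_z⟩ = (ħ/2)·⟨σ_z⟩.

0.600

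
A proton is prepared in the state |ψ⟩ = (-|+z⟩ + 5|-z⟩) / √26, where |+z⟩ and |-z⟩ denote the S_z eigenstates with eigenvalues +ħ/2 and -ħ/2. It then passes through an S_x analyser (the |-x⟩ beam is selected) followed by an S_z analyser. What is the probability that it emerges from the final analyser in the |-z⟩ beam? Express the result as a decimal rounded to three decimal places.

0.346

First analyser (S_x): P(|-x⟩) = |⟨-x|ψ⟩|² = 36/52.
After stage 1 the state is |-x⟩; P(|-z⟩) = |⟨-z|-x⟩|² = 1/2.
Joint probability = 36/52 × 1/2 = 0.346.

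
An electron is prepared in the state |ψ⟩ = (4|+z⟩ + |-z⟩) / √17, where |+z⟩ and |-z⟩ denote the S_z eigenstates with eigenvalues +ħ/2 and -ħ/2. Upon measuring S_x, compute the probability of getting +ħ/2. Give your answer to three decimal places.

0.735

|+x⟩ = (|+z⟩ + |-z⟩)/√2, so ⟨+x|ψ⟩ = (5) / (√2·√17).
P = |5|² / 34 = 25/34.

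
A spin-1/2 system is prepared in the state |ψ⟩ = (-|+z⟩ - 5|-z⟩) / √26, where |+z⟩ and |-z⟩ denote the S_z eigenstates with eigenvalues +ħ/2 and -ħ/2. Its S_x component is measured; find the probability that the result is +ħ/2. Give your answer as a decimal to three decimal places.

|+x⟩ = (|+z⟩ + |-z⟩)/√2, so ⟨+x|ψ⟩ = (-6) / (√2·√26).
P = |-6|² / 52 = 36/52.

0.692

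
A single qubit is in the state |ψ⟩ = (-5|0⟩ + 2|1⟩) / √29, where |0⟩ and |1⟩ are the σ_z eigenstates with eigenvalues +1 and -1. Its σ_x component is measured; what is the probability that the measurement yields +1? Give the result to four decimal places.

|+x⟩ = (|0⟩ + |1⟩)/√2, so ⟨+x|ψ⟩ = (-3) / (√2·√29).
P = |-3|² / 58 = 9/58.

0.1552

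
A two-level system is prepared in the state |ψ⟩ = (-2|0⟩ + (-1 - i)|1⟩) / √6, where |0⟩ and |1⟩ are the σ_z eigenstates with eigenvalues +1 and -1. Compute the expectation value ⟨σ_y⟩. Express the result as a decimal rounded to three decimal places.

0.667

⟨σ_y⟩ = 2 Im(a* b)/(|a|²+|b|²) with a = -2, b = (-1 - i).
a* b = (2 + 2i), so ⟨σ_y⟩ = 4/6.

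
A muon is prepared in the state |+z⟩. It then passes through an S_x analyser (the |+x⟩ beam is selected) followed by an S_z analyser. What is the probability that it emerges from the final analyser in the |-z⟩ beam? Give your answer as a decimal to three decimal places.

0.250

First analyser (S_x): from |+z⟩, P(|+x⟩) = 1/2.
After stage 1 the state is |+x⟩; P(|-z⟩) = |⟨-z|+x⟩|² = 1/2.
Joint probability = 1/2 × 1/2 = 0.250.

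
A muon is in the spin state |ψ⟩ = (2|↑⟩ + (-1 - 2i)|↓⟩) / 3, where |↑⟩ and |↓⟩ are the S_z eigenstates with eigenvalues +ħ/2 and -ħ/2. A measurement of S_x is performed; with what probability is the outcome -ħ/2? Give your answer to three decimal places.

|-x⟩ = (|↑⟩ - |↓⟩)/√2, so ⟨-x|ψ⟩ = (3 + 2i) / (√2·3).
P = |3 + 2i|² / 18 = 13/18.

0.722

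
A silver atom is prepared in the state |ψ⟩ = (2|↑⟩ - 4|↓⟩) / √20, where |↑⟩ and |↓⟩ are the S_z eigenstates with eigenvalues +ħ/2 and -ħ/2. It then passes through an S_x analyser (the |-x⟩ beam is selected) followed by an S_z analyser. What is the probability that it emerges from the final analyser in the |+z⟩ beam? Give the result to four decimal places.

0.4500

First analyser (S_x): P(|-x⟩) = |⟨-x|ψ⟩|² = 36/40.
After stage 1 the state is |-x⟩; P(|+z⟩) = |⟨+z|-x⟩|² = 1/2.
Joint probability = 36/40 × 1/2 = 0.4500.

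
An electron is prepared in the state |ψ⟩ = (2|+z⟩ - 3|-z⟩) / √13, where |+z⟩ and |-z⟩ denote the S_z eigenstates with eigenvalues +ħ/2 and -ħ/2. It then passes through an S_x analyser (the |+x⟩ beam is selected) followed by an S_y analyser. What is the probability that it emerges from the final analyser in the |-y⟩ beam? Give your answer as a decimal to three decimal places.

0.019

First analyser (S_x): P(|+x⟩) = |⟨+x|ψ⟩|² = 1/26.
After stage 1 the state is |+x⟩; P(|-y⟩) = |⟨-y|+x⟩|² = 1/2.
Joint probability = 1/26 × 1/2 = 0.019.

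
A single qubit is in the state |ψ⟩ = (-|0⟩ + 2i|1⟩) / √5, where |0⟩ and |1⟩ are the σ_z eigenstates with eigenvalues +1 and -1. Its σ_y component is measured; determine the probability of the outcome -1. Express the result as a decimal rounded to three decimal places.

0.900

|-y⟩ = (|0⟩ - i|1⟩)/√2, so ⟨-y|ψ⟩ = (-3) / (√2·√5).
P = |-3|² / 10 = 9/10.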